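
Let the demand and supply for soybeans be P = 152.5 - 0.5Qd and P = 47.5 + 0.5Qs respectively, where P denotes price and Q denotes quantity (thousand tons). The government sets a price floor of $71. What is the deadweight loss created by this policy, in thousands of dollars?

Rearranging demand gives Qd = 305 - 2P; rearranging supply gives Qs = 2P - 95. In a free market, 305 - 2P = 2P - 95 gives the equilibrium P* = 100, Q* = 105.
Since 71 is below P* = 100, the floor does not bind and the free-market outcome prevails.
Since the control does not bind, no trades are prevented and deadweight loss is zero.

0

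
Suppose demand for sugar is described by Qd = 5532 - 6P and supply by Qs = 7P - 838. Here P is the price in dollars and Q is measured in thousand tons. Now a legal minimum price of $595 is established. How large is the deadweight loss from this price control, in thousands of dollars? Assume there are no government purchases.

61425

Without the control the market clears where 5532 - 6P = 7P - 838, i.e. P* = 490 and Q* = 2592.
Since 595 > 490, the floor is binding.
At P = 595: Qd = 5532 - 6·595 = 1962 and Qs = 7·595 - 838 = 3327.
Quantity traded falls to 1962. At Q = 1962 the demand price is (5532 - 1962)/6 = 595 and the supply price is (838 + 1962)/7 = 400.
Deadweight loss = ½ · (595 - 400) · (2592 - 1962) = ½ · 195 · 630 = 61425.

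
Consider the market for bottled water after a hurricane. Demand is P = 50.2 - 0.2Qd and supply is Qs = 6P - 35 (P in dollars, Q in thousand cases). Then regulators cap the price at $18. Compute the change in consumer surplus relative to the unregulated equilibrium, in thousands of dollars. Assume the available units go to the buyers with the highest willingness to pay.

Rearranging demand gives Qd = 251 - 5P. Equilibrium: 251 - 5P = 6P - 35, so 286 = 11P and P* = 26, Q* = 121.
Because the ceiling (18) lies below the market-clearing price, it is binding.
At P = 18: Qd = 251 - 5·18 = 161 and Qs = 6·18 - 35 = 73.
Consumer surplus without the control is ½ · (50.2 - 26) · 121 = 1464.1.
With the ceiling, 73 units are sold at 18 (assume they go to the highest-value buyers). The demand price at Q = 73 is 35.6, so CS = ½ · [(50.2 - 18) + (35.6 - 18)] · 73 = 1817.7.
Change in consumer surplus = 1817.7 - 1464.1 = 353.6.

353.6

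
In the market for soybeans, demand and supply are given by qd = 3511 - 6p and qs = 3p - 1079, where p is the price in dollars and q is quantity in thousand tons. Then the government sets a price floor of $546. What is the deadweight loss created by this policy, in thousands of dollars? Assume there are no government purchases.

11664

In a free market, 3511 - 6p = 3p - 1079 gives the equilibrium p* = 510, q* = 451.
The floor of 546 is above the equilibrium price 510, so it binds.
At p = 546: qd = 3511 - 6·546 = 235 and qs = 3·546 - 1079 = 559.
Quantity traded falls to 235. At q = 235 the demand price is (3511 - 235)/6 = 546 and the supply price is (1079 + 235)/3 = 438.
Deadweight loss = ½ · (546 - 438) · (451 - 235) = ½ · 108 · 216 = 11664.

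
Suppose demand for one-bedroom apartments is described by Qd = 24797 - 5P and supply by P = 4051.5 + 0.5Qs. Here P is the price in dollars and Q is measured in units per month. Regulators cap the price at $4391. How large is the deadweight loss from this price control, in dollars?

133673.4

Rearranging supply gives Qs = 2P - 8103. Without the control the market clears where 24797 - 5P = 2P - 8103, i.e. P* = 4700 and Q* = 1297.
The ceiling of 4391 is below the equilibrium price 4700, so it binds.
At P = 4391: Qd = 24797 - 5·4391 = 2842 and Qs = 2·4391 - 8103 = 679.
Quantity traded falls to 679. At Q = 679 the demand price is (24797 - 679)/5 = 4823.6 and the supply price is (8103 + 679)/2 = 4391.
Deadweight loss = ½ · (4823.6 - 4391) · (1297 - 679) = ½ · 432.6 · 618 = 133673.4.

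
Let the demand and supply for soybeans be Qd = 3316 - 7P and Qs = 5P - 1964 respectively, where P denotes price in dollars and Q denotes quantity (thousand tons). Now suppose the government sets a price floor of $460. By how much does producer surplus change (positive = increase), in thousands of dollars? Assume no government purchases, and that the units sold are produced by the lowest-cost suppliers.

Without the control the market clears where 3316 - 7P = 5P - 1964, i.e. P* = 440 and Q* = 236.
The floor of 460 is above the equilibrium price 440, so it binds.
At P = 460: Qd = 3316 - 7·460 = 96 and Qs = 5·460 - 1964 = 336.
Producer surplus without the control is ½ · (440 - 392.8) · 236 = 5569.6.
With the floor, 96 units are sold at 460. The supply price at Q = 96 is 412, so PS = ½ · [(460 - 392.8) + (460 - 412)] · 96 = 5529.6.
Change in producer surplus = 5529.6 - 5569.6 = -40.

-40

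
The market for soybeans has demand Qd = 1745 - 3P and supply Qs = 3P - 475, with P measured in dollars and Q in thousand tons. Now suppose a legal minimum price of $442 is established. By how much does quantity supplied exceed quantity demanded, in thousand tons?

In a free market, 1745 - 3P = 3P - 475 gives the equilibrium P* = 370, Q* = 635.
The floor of 442 is above the equilibrium price 370, so it binds.
At P = 442: Qd = 1745 - 3·442 = 419 and Qs = 3·442 - 475 = 851.
Surplus = Qs - Qd = 851 - 419 = 432.

432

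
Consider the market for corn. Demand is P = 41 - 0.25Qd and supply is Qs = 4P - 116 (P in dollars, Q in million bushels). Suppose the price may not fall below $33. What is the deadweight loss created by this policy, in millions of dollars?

Rearranging demand gives Qd = 164 - 4P. Setting quantity demanded equal to quantity supplied, 164 - 4P = 4P - 116, gives P* = 35 and Q* = 24.
The floor of 33 is below the equilibrium price 35, so it is not binding; the market clears at P* = 35, Q* = 24.
Since the control does not bind, no trades are prevented and deadweight loss is zero.

0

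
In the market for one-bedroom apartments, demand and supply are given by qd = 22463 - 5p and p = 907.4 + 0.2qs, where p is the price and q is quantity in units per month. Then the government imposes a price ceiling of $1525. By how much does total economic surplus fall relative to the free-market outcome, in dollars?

6903125

Rearranging supply gives qs = 5p - 4537. Without the control the market clears where 22463 - 5p = 5p - 4537, i.e. p* = 2700 and q* = 8963.
The ceiling of 1525 is below the equilibrium price 2700, so it binds.
At p = 1525: qd = 22463 - 5·1525 = 14838 and qs = 5·1525 - 4537 = 3088.
Quantity traded falls to 3088. At q = 3088 the demand price is (22463 - 3088)/5 = 3875 and the supply price is (4537 + 3088)/5 = 1525.
Deadweight loss = ½ · (3875 - 1525) · (8963 - 3088) = ½ · 2350 · 5875 = 6903125.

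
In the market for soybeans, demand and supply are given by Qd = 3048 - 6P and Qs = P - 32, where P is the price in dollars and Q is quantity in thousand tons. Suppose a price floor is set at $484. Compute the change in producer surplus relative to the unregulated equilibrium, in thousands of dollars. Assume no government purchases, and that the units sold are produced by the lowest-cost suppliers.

-28512

Equilibrium: 3048 - 6P = P - 32, so 3080 = 7P and P* = 440, Q* = 408.
The floor of 484 is above the equilibrium price 440, so it binds.
At P = 484: Qd = 3048 - 6·484 = 144 and Qs = 484 - 32 = 452.
Producer surplus without the control is ½ · (440 - 32) · 408 = 83232.
With the floor, 144 units are sold at 484. The supply price at Q = 144 is 176, so PS = ½ · [(484 - 32) + (484 - 176)] · 144 = 54720.
Change in producer surplus = 54720 - 83232 = -28512.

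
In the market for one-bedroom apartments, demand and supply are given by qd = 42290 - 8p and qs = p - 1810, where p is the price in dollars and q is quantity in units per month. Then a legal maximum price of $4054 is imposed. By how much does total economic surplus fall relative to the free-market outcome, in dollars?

Equilibrium: 42290 - 8p = p - 1810, so 44100 = 9p and p* = 4900, q* = 3090.
Because the ceiling (4054) lies below the market-clearing price, it is binding.
At p = 4054: qd = 42290 - 8·4054 = 9858 and qs = 4054 - 1810 = 2244.
Quantity traded falls to 2244. At q = 2244 the demand price is (42290 - 2244)/8 = 5005.75 and the supply price is 1810 + 2244 = 4054.
Deadweight loss = ½ · (5005.75 - 4054) · (3090 - 2244) = ½ · 951.75 · 846 = 402590.25.

402590.25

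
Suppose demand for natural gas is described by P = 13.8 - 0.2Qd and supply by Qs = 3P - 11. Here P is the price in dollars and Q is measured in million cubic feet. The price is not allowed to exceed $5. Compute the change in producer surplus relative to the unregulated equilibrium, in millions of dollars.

Rearranging demand gives Qd = 69 - 5P. Without the control the market clears where 69 - 5P = 3P - 11, i.e. P* = 10 and Q* = 19.
Because the ceiling (5) lies below the market-clearing price, it is binding.
At P = 5: Qd = 69 - 5·5 = 44 and Qs = 3·5 - 11 = 4.
Producer surplus without the control is ½ · (10 - 11/3) · 19 = 361/6.
With the ceiling, producers sell 4 units at 5, so PS = ½ · (5 - 11/3) · 4 = 8/3.
Change in producer surplus = 8/3 - 361/6 = -57.5.

-57.5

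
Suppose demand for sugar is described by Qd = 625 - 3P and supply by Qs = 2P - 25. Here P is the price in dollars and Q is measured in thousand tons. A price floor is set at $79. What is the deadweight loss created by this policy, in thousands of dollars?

0

Equilibrium: 625 - 3P = 2P - 25, so 650 = 5P and P* = 130, Q* = 235.
Since 79 is below P* = 130, the floor does not bind and the free-market outcome prevails.
Since the control does not bind, no trades are prevented and deadweight loss is zero.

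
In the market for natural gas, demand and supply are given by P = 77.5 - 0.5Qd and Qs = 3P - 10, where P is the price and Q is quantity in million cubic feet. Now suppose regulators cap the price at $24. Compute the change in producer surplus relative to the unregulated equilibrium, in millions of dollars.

Rearranging demand gives Qd = 155 - 2P. Without the control the market clears where 155 - 2P = 3P - 10, i.e. P* = 33 and Q* = 89.
Since 24 < 33, the ceiling is binding.
At P = 24: Qd = 155 - 2·24 = 107 and Qs = 3·24 - 10 = 62.
Producer surplus without the control is ½ · (33 - 10/3) · 89 = 7921/6.
With the ceiling, producers sell 62 units at 24, so PS = ½ · (24 - 10/3) · 62 = 1922/3.
Change in producer surplus = 1922/3 - 7921/6 = -679.5.

-679.5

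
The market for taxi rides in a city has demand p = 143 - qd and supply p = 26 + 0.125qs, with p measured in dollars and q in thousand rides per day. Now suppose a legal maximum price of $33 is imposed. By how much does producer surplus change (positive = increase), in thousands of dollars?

Rearranging demand gives qd = 143 - p; rearranging supply gives qs = 8p - 208. Setting quantity demanded equal to quantity supplied, 143 - p = 8p - 208, gives p* = 39 and q* = 104.
The ceiling of 33 is below the equilibrium price 39, so it binds.
At p = 33: qd = 143 - 33 = 110 and qs = 8·33 - 208 = 56.
Producer surplus without the control is ½ · (39 - 26) · 104 = 676.
With the ceiling, producers sell 56 units at 33, so PS = ½ · (33 - 26) · 56 = 196.
Change in producer surplus = 196 - 676 = -480.

-480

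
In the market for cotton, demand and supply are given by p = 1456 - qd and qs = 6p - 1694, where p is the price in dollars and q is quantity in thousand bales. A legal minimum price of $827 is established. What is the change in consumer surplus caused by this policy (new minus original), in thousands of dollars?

Rearranging demand gives qd = 1456 - p. Equilibrium: 1456 - p = 6p - 1694, so 3150 = 7p and p* = 450, q* = 1006.
The floor of 827 is above the equilibrium price 450, so it binds.
At p = 827: qd = 1456 - 827 = 629 and qs = 6·827 - 1694 = 3268.
Consumer surplus without the control is ½ · (1456 - 450) · 1006 = 506018.
With the floor, consumers buy 629 units at 827, so CS = ½ · (1456 - 827) · 629 = 197820.5.
Change in consumer surplus = 197820.5 - 506018 = -308197.5.

-308197.5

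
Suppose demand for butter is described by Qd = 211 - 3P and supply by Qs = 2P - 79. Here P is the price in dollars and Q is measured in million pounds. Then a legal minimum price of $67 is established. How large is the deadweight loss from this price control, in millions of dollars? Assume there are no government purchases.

In a free market, 211 - 3P = 2P - 79 gives the equilibrium P* = 58, Q* = 37.
Because the floor (67) lies above the market-clearing price, it is binding.
At P = 67: Qd = 211 - 3·67 = 10 and Qs = 2·67 - 79 = 55.
Quantity traded falls to 10. At Q = 10 the demand price is (211 - 10)/3 = 67 and the supply price is (79 + 10)/2 = 44.5.
Deadweight loss = ½ · (67 - 44.5) · (37 - 10) = ½ · 22.5 · 27 = 303.75.

303.75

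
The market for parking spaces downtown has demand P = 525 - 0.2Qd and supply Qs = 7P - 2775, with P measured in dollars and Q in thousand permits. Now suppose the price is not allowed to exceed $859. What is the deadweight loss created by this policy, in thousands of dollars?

0

Rearranging demand gives Qd = 2625 - 5P. Equilibrium: 2625 - 5P = 7P - 2775, so 5400 = 12P and P* = 450, Q* = 375.
Since 859 is above P* = 450, the ceiling does not bind and the free-market outcome prevails.
Since the control does not bind, no trades are prevented and deadweight loss is zero.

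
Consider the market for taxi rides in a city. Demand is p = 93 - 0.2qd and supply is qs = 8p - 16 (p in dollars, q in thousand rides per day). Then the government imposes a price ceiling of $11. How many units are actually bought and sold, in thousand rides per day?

72

Rearranging demand gives qd = 465 - 5p. Without the control the market clears where 465 - 5p = 8p - 16, i.e. p* = 37 and q* = 280.
Since 11 < 37, the ceiling is binding.
At p = 11: qd = 465 - 5·11 = 410 and qs = 8·11 - 16 = 72.
The quantity actually transacted is the short side, supply: 72.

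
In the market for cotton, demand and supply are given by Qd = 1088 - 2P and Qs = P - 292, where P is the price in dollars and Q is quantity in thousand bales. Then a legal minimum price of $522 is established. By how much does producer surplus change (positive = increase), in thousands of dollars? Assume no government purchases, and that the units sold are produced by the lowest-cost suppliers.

Without the control the market clears where 1088 - 2P = P - 292, i.e. P* = 460 and Q* = 168.
Because the floor (522) lies above the market-clearing price, it is binding.
At P = 522: Qd = 1088 - 2·522 = 44 and Qs = 522 - 292 = 230.
Producer surplus without the control is ½ · (460 - 292) · 168 = 14112.
With the floor, 44 units are sold at 522. The supply price at Q = 44 is 336, so PS = ½ · [(522 - 292) + (522 - 336)] · 44 = 9152.
Change in producer surplus = 9152 - 14112 = -4960.

-4960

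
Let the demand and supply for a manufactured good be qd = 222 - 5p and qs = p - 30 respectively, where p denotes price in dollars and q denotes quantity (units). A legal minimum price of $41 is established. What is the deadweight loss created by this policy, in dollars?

Without the control the market clears where 222 - 5p = p - 30, i.e. p* = 42 and q* = 12.
Since 41 is below p* = 42, the floor does not bind and the free-market outcome prevails.
Since the control does not bind, no trades are prevented and deadweight loss is zero.

0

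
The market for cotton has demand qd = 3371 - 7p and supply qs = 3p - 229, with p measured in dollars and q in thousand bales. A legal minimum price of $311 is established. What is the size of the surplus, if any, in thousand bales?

Setting quantity demanded equal to quantity supplied, 3371 - 7p = 3p - 229, gives p* = 360 and q* = 851.
Since 311 is below p* = 360, the floor does not bind and the free-market outcome prevails.
Since the control does not bind, there is no surplus.

0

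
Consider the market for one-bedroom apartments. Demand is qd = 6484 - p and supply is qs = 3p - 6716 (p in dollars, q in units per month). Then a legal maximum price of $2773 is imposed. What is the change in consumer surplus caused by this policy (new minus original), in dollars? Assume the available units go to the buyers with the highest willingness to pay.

-404999.5

In a free market, 6484 - p = 3p - 6716 gives the equilibrium p* = 3300, q* = 3184.
Because the ceiling (2773) lies below the market-clearing price, it is binding.
At p = 2773: qd = 6484 - 2773 = 3711 and qs = 3·2773 - 6716 = 1603.
Consumer surplus without the control is ½ · (6484 - 3300) · 3184 = 5068928.
With the ceiling, 1603 units are sold at 2773 (assume they go to the highest-value buyers). The demand price at q = 1603 is 4881, so CS = ½ · [(6484 - 2773) + (4881 - 2773)] · 1603 = 4663928.5.
Change in consumer surplus = 4663928.5 - 5068928 = -404999.5.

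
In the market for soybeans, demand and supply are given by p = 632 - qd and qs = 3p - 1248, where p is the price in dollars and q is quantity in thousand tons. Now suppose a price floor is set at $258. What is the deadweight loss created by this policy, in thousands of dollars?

0

Rearranging demand gives qd = 632 - p. Equilibrium: 632 - p = 3p - 1248, so 1880 = 4p and p* = 470, q* = 162.
Since 258 is below p* = 470, the floor does not bind and the free-market outcome prevails.
Since the control does not bind, no trades are prevented and deadweight loss is zero.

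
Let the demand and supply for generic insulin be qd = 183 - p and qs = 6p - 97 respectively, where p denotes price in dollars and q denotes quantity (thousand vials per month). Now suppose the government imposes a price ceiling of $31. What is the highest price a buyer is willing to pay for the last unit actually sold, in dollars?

Setting quantity demanded equal to quantity supplied, 183 - p = 6p - 97, gives p* = 40 and q* = 143.
Because the ceiling (31) lies below the market-clearing price, it is binding.
At p = 31: qd = 183 - 31 = 152 and qs = 6·31 - 97 = 89.
Only 89 units reach the market. On the demand curve, the marginal buyer's willingness to pay at q = 89 is (183 - 89) = 94.

94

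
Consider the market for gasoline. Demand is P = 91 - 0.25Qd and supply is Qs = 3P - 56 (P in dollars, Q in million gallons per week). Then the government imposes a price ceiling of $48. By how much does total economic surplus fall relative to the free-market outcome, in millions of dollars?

378

Rearranging demand gives Qd = 364 - 4P. Without the control the market clears where 364 - 4P = 3P - 56, i.e. P* = 60 and Q* = 124.
The ceiling of 48 is below the equilibrium price 60, so it binds.
At P = 48: Qd = 364 - 4·48 = 172 and Qs = 3·48 - 56 = 88.
Quantity traded falls to 88. At Q = 88 the demand price is (364 - 88)/4 = 69 and the supply price is (56 + 88)/3 = 48.
Deadweight loss = ½ · (69 - 48) · (124 - 88) = ½ · 21 · 36 = 378.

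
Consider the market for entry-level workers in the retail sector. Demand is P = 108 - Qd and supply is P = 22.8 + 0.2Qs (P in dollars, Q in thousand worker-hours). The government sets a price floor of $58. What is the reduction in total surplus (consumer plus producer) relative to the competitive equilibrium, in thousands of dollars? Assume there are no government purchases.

264.6

Rearranging demand gives Qd = 108 - P; rearranging supply gives Qs = 5P - 114. Without the control the market clears where 108 - P = 5P - 114, i.e. P* = 37 and Q* = 71.
Because the floor (58) lies above the market-clearing price, it is binding.
At P = 58: Qd = 108 - 58 = 50 and Qs = 5·58 - 114 = 176.
Quantity traded falls to 50. At Q = 50 the demand price is 108 - 50 = 58 and the supply price is (114 + 50)/5 = 32.8.
Deadweight loss = ½ · (58 - 32.8) · (71 - 50) = ½ · 25.2 · 21 = 264.6.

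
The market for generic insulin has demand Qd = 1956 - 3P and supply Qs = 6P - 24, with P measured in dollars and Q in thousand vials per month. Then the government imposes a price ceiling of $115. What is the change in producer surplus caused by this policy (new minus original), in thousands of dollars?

In a free market, 1956 - 3P = 6P - 24 gives the equilibrium P* = 220, Q* = 1296.
The ceiling of 115 is below the equilibrium price 220, so it binds.
At P = 115: Qd = 1956 - 3·115 = 1611 and Qs = 6·115 - 24 = 666.
Producer surplus without the control is ½ · (220 - 4) · 1296 = 139968.
With the ceiling, producers sell 666 units at 115, so PS = ½ · (115 - 4) · 666 = 36963.
Change in producer surplus = 36963 - 139968 = -103005.

-103005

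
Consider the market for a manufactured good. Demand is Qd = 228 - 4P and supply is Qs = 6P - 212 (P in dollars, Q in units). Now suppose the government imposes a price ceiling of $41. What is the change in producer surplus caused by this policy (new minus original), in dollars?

-129

Setting quantity demanded equal to quantity supplied, 228 - 4P = 6P - 212, gives P* = 44 and Q* = 52.
Since 41 < 44, the ceiling is binding.
At P = 41: Qd = 228 - 4·41 = 64 and Qs = 6·41 - 212 = 34.
Producer surplus without the control is ½ · (44 - 106/3) · 52 = 676/3.
With the ceiling, producers sell 34 units at 41, so PS = ½ · (41 - 106/3) · 34 = 289/3.
Change in producer surplus = 289/3 - 676/3 = -129.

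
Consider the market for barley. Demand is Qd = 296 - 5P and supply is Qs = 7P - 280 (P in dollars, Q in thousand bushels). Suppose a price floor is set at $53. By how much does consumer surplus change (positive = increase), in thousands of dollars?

-217.5

Setting quantity demanded equal to quantity supplied, 296 - 5P = 7P - 280, gives P* = 48 and Q* = 56.
The floor of 53 is above the equilibrium price 48, so it binds.
At P = 53: Qd = 296 - 5·53 = 31 and Qs = 7·53 - 280 = 91.
Consumer surplus without the control is ½ · (59.2 - 48) · 56 = 313.6.
With the floor, consumers buy 31 units at 53, so CS = ½ · (59.2 - 53) · 31 = 96.1.
Change in consumer surplus = 96.1 - 313.6 = -217.5.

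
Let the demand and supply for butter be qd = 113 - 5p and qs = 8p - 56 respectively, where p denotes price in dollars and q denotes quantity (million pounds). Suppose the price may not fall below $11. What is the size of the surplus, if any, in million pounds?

In a free market, 113 - 5p = 8p - 56 gives the equilibrium p* = 13, q* = 48.
Since 11 is below p* = 13, the floor does not bind and the free-market outcome prevails.
Since the control does not bind, there is no surplus.

0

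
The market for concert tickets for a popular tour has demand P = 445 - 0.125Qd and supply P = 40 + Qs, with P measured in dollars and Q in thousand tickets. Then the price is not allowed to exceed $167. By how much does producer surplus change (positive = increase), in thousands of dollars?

Rearranging demand gives Qd = 3560 - 8P; rearranging supply gives Qs = P - 40. Equilibrium: 3560 - 8P = P - 40, so 3600 = 9P and P* = 400, Q* = 360.
The ceiling of 167 is below the equilibrium price 400, so it binds.
At P = 167: Qd = 3560 - 8·167 = 2224 and Qs = 167 - 40 = 127.
Producer surplus without the control is ½ · (400 - 40) · 360 = 64800.
With the ceiling, producers sell 127 units at 167, so PS = ½ · (167 - 40) · 127 = 8064.5.
Change in producer surplus = 8064.5 - 64800 = -56735.5.

-56735.5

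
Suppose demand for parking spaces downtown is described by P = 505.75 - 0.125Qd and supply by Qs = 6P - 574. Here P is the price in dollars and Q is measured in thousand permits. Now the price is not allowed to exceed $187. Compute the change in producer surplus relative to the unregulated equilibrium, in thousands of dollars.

Rearranging demand gives Qd = 4046 - 8P. In a free market, 4046 - 8P = 6P - 574 gives the equilibrium P* = 330, Q* = 1406.
Since 187 < 330, the ceiling is binding.
At P = 187: Qd = 4046 - 8·187 = 2550 and Qs = 6·187 - 574 = 548.
Producer surplus without the control is ½ · (330 - 287/3) · 1406 = 494209/3.
With the ceiling, producers sell 548 units at 187, so PS = ½ · (187 - 287/3) · 548 = 75076/3.
Change in producer surplus = 75076/3 - 494209/3 = -139711.

-139711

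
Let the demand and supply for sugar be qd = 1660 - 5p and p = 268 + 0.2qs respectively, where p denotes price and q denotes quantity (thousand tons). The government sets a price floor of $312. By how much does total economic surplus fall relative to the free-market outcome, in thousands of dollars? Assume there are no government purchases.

Rearranging supply gives qs = 5p - 1340. Equilibrium: 1660 - 5p = 5p - 1340, so 3000 = 10p and p* = 300, q* = 160.
Since 312 > 300, the floor is binding.
At p = 312: qd = 1660 - 5·312 = 100 and qs = 5·312 - 1340 = 220.
Quantity traded falls to 100. At q = 100 the demand price is (1660 - 100)/5 = 312 and the supply price is (1340 + 100)/5 = 288.
Deadweight loss = ½ · (312 - 288) · (160 - 100) = ½ · 24 · 60 = 720.

720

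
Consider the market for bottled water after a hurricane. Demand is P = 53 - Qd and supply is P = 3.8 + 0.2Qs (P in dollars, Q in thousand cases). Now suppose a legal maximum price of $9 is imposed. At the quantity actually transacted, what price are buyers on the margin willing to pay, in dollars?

27

Rearranging demand gives Qd = 53 - P; rearranging supply gives Qs = 5P - 19. Without the control the market clears where 53 - P = 5P - 19, i.e. P* = 12 and Q* = 41.
Since 9 < 12, the ceiling is binding.
At P = 9: Qd = 53 - 9 = 44 and Qs = 5·9 - 19 = 26.
Only 26 units reach the market. On the demand curve, the marginal buyer's willingness to pay at Q = 26 is (53 - 26) = 27.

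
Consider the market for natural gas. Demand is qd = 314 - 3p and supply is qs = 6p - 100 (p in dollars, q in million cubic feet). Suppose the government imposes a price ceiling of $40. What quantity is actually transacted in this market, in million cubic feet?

In a free market, 314 - 3p = 6p - 100 gives the equilibrium p* = 46, q* = 176.
Because the ceiling (40) lies below the market-clearing price, it is binding.
At p = 40: qd = 314 - 3·40 = 194 and qs = 6·40 - 100 = 140.
The quantity actually transacted is the short side, supply: 140.

140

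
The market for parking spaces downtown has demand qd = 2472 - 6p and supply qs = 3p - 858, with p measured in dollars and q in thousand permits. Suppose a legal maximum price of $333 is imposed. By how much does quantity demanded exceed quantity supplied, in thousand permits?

Without the control the market clears where 2472 - 6p = 3p - 858, i.e. p* = 370 and q* = 252.
The ceiling of 333 is below the equilibrium price 370, so it binds.
At p = 333: qd = 2472 - 6·333 = 474 and qs = 3·333 - 858 = 141.
Shortage = qd - qs = 474 - 141 = 333.

333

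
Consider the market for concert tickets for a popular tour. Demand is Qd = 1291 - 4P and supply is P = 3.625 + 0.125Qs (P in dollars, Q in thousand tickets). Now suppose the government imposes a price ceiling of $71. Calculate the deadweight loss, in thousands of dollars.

18252

Rearranging supply gives Qs = 8P - 29. In a free market, 1291 - 4P = 8P - 29 gives the equilibrium P* = 110, Q* = 851.
Because the ceiling (71) lies below the market-clearing price, it is binding.
At P = 71: Qd = 1291 - 4·71 = 1007 and Qs = 8·71 - 29 = 539.
Quantity traded falls to 539. At Q = 539 the demand price is (1291 - 539)/4 = 188 and the supply price is (29 + 539)/8 = 71.
Deadweight loss = ½ · (188 - 71) · (851 - 539) = ½ · 117 · 312 = 18252.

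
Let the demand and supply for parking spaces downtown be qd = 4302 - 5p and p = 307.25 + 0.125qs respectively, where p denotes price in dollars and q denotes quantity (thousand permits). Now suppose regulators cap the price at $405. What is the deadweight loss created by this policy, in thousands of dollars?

137540

Rearranging supply gives qs = 8p - 2458. Equilibrium: 4302 - 5p = 8p - 2458, so 6760 = 13p and p* = 520, q* = 1702.
The ceiling of 405 is below the equilibrium price 520, so it binds.
At p = 405: qd = 4302 - 5·405 = 2277 and qs = 8·405 - 2458 = 782.
Quantity traded falls to 782. At q = 782 the demand price is (4302 - 782)/5 = 704 and the supply price is (2458 + 782)/8 = 405.
Deadweight loss = ½ · (704 - 405) · (1702 - 782) = ½ · 299 · 920 = 137540.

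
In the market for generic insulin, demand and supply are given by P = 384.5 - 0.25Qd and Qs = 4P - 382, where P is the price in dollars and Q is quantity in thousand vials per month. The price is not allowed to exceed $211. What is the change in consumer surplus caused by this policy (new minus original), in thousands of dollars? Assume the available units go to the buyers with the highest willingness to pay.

Rearranging demand gives Qd = 1538 - 4P. Without the control the market clears where 1538 - 4P = 4P - 382, i.e. P* = 240 and Q* = 578.
The ceiling of 211 is below the equilibrium price 240, so it binds.
At P = 211: Qd = 1538 - 4·211 = 694 and Qs = 4·211 - 382 = 462.
Consumer surplus without the control is ½ · (384.5 - 240) · 578 = 41760.5.
With the ceiling, 462 units are sold at 211 (assume they go to the highest-value buyers). The demand price at Q = 462 is 269, so CS = ½ · [(384.5 - 211) + (269 - 211)] · 462 = 53476.5.
Change in consumer surplus = 53476.5 - 41760.5 = 11716.

11716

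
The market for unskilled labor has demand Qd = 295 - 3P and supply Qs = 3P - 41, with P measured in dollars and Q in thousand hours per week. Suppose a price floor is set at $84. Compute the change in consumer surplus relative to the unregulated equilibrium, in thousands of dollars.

-2380

Equilibrium: 295 - 3P = 3P - 41, so 336 = 6P and P* = 56, Q* = 127.
The floor of 84 is above the equilibrium price 56, so it binds.
At P = 84: Qd = 295 - 3·84 = 43 and Qs = 3·84 - 41 = 211.
Consumer surplus without the control is ½ · (295/3 - 56) · 127 = 16129/6.
With the floor, consumers buy 43 units at 84, so CS = ½ · (295/3 - 84) · 43 = 1849/6.
Change in consumer surplus = 1849/6 - 16129/6 = -2380.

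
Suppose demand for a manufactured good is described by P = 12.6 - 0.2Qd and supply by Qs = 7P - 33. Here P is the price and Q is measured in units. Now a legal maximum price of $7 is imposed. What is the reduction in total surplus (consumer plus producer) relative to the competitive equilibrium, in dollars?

Rearranging demand gives Qd = 63 - 5P. Equilibrium: 63 - 5P = 7P - 33, so 96 = 12P and P* = 8, Q* = 23.
Since 7 < 8, the ceiling is binding.
At P = 7: Qd = 63 - 5·7 = 28 and Qs = 7·7 - 33 = 16.
Quantity traded falls to 16. At Q = 16 the demand price is (63 - 16)/5 = 9.4 and the supply price is (33 + 16)/7 = 7.
Deadweight loss = ½ · (9.4 - 7) · (23 - 16) = ½ · 2.4 · 7 = 8.4.

8.4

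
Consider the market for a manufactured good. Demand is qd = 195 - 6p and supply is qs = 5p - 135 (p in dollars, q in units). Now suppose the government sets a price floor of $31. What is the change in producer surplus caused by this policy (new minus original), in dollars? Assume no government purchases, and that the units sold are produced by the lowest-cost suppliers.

5.4

In a free market, 195 - 6p = 5p - 135 gives the equilibrium p* = 30, q* = 15.
Because the floor (31) lies above the market-clearing price, it is binding.
At p = 31: qd = 195 - 6·31 = 9 and qs = 5·31 - 135 = 20.
Producer surplus without the control is ½ · (30 - 27) · 15 = 22.5.
With the floor, 9 units are sold at 31. The supply price at q = 9 is 28.8, so PS = ½ · [(31 - 27) + (31 - 28.8)] · 9 = 27.9.
Change in producer surplus = 27.9 - 22.5 = 5.4.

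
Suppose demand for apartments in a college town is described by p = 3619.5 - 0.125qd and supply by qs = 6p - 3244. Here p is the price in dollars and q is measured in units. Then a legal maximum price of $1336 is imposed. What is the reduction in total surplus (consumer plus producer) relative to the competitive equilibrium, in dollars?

4878804

Rearranging demand gives qd = 28956 - 8p. Setting quantity demanded equal to quantity supplied, 28956 - 8p = 6p - 3244, gives p* = 2300 and q* = 10556.
Since 1336 < 2300, the ceiling is binding.
At p = 1336: qd = 28956 - 8·1336 = 18268 and qs = 6·1336 - 3244 = 4772.
Quantity traded falls to 4772. At q = 4772 the demand price is (28956 - 4772)/8 = 3023 and the supply price is (3244 + 4772)/6 = 1336.
Deadweight loss = ½ · (3023 - 1336) · (10556 - 4772) = ½ · 1687 · 5784 = 4878804.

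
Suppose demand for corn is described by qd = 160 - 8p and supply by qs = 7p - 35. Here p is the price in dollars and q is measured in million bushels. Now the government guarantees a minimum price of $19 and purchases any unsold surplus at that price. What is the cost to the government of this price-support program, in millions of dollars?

Without the control the market clears where 160 - 8p = 7p - 35, i.e. p* = 13 and q* = 56.
The floor of 19 is above the equilibrium price 13, so it binds.
At p = 19: qd = 160 - 8·19 = 8 and qs = 7·19 - 35 = 98.
Surplus = qs - qd = 90.
Government expenditure = surplus × support price = 90 × 19 = 1710.

1710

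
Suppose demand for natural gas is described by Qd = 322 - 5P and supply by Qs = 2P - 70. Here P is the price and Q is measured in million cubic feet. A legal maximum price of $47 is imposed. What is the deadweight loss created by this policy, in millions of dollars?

113.4

Setting quantity demanded equal to quantity supplied, 322 - 5P = 2P - 70, gives P* = 56 and Q* = 42.
Because the ceiling (47) lies below the market-clearing price, it is binding.
At P = 47: Qd = 322 - 5·47 = 87 and Qs = 2·47 - 70 = 24.
Quantity traded falls to 24. At Q = 24 the demand price is (322 - 24)/5 = 59.6 and the supply price is (70 + 24)/2 = 47.
Deadweight loss = ½ · (59.6 - 47) · (42 - 24) = ½ · 12.6 · 18 = 113.4.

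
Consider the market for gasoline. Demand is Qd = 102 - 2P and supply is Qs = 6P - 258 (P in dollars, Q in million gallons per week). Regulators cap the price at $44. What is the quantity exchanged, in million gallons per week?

Setting quantity demanded equal to quantity supplied, 102 - 2P = 6P - 258, gives P* = 45 and Q* = 12.
Because the ceiling (44) lies below the market-clearing price, it is binding.
At P = 44: Qd = 102 - 2·44 = 14 and Qs = 6·44 - 258 = 6.
The quantity actually transacted is the short side, supply: 6.

6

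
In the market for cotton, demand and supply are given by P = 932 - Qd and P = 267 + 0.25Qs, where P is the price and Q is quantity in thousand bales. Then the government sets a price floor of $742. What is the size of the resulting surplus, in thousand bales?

1710

Rearranging demand gives Qd = 932 - P; rearranging supply gives Qs = 4P - 1068. Equilibrium: 932 - P = 4P - 1068, so 2000 = 5P and P* = 400, Q* = 532.
The floor of 742 is above the equilibrium price 400, so it binds.
At P = 742: Qd = 932 - 742 = 190 and Qs = 4·742 - 1068 = 1900.
Surplus = Qs - Qd = 1900 - 190 = 1710.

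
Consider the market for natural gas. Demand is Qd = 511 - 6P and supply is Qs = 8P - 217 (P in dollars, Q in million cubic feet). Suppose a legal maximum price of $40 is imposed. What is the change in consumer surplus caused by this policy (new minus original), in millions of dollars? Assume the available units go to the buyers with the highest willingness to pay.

468

Without the control the market clears where 511 - 6P = 8P - 217, i.e. P* = 52 and Q* = 199.
Because the ceiling (40) lies below the market-clearing price, it is binding.
At P = 40: Qd = 511 - 6·40 = 271 and Qs = 8·40 - 217 = 103.
Consumer surplus without the control is ½ · (511/6 - 52) · 199 = 39601/12.
With the ceiling, 103 units are sold at 40 (assume they go to the highest-value buyers). The demand price at Q = 103 is 68, so CS = ½ · [(511/6 - 40) + (68 - 40)] · 103 = 45217/12.
Change in consumer surplus = 45217/12 - 39601/12 = 468.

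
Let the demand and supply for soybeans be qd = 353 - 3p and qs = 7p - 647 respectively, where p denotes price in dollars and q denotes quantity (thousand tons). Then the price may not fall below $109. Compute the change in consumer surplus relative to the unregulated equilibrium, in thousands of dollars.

-355.5

Equilibrium: 353 - 3p = 7p - 647, so 1000 = 10p and p* = 100, q* = 53.
Because the floor (109) lies above the market-clearing price, it is binding.
At p = 109: qd = 353 - 3·109 = 26 and qs = 7·109 - 647 = 116.
Consumer surplus without the control is ½ · (353/3 - 100) · 53 = 2809/6.
With the floor, consumers buy 26 units at 109, so CS = ½ · (353/3 - 109) · 26 = 338/3.
Change in consumer surplus = 338/3 - 2809/6 = -355.5.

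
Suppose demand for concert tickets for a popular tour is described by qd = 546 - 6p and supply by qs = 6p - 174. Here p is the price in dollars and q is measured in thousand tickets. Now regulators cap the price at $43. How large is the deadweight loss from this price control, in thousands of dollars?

1734

In a free market, 546 - 6p = 6p - 174 gives the equilibrium p* = 60, q* = 186.
The ceiling of 43 is below the equilibrium price 60, so it binds.
At p = 43: qd = 546 - 6·43 = 288 and qs = 6·43 - 174 = 84.
Quantity traded falls to 84. At q = 84 the demand price is (546 - 84)/6 = 77 and the supply price is (174 + 84)/6 = 43.
Deadweight loss = ½ · (77 - 43) · (186 - 84) = ½ · 34 · 102 = 1734.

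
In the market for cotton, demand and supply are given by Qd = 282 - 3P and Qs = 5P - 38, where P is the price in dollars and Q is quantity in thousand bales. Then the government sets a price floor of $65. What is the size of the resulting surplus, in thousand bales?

200

In a free market, 282 - 3P = 5P - 38 gives the equilibrium P* = 40, Q* = 162.
Because the floor (65) lies above the market-clearing price, it is binding.
At P = 65: Qd = 282 - 3·65 = 87 and Qs = 5·65 - 38 = 287.
Surplus = Qs - Qd = 287 - 87 = 200.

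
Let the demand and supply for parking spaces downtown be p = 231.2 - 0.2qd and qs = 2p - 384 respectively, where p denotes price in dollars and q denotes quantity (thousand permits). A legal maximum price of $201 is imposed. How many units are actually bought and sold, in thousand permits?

18

Rearranging demand gives qd = 1156 - 5p. Equilibrium: 1156 - 5p = 2p - 384, so 1540 = 7p and p* = 220, q* = 56.
Because the ceiling (201) lies below the market-clearing price, it is binding.
At p = 201: qd = 1156 - 5·201 = 151 and qs = 2·201 - 384 = 18.
The quantity actually transacted is the short side, supply: 18.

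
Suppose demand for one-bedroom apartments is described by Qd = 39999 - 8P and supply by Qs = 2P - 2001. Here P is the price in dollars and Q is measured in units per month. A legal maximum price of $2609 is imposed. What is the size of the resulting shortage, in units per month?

15910

In a free market, 39999 - 8P = 2P - 2001 gives the equilibrium P* = 4200, Q* = 6399.
The ceiling of 2609 is below the equilibrium price 4200, so it binds.
At P = 2609: Qd = 39999 - 8·2609 = 19127 and Qs = 2·2609 - 2001 = 3217.
Shortage = Qd - Qs = 19127 - 3217 = 15910.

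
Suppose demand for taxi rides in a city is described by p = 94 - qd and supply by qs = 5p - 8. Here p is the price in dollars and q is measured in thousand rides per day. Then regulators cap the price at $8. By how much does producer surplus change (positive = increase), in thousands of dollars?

-490.5

Rearranging demand gives qd = 94 - p. Setting quantity demanded equal to quantity supplied, 94 - p = 5p - 8, gives p* = 17 and q* = 77.
Since 8 < 17, the ceiling is binding.
At p = 8: qd = 94 - 8 = 86 and qs = 5·8 - 8 = 32.
Producer surplus without the control is ½ · (17 - 1.6) · 77 = 592.9.
With the ceiling, producers sell 32 units at 8, so PS = ½ · (8 - 1.6) · 32 = 102.4.
Change in producer surplus = 102.4 - 592.9 = -490.5.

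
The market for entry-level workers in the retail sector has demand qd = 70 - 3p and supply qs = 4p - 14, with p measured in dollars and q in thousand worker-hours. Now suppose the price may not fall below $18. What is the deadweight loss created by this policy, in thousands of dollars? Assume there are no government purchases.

In a free market, 70 - 3p = 4p - 14 gives the equilibrium p* = 12, q* = 34.
The floor of 18 is above the equilibrium price 12, so it binds.
At p = 18: qd = 70 - 3·18 = 16 and qs = 4·18 - 14 = 58.
Quantity traded falls to 16. At q = 16 the demand price is (70 - 16)/3 = 18 and the supply price is (14 + 16)/4 = 7.5.
Deadweight loss = ½ · (18 - 7.5) · (34 - 16) = ½ · 10.5 · 18 = 94.5.

94.5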